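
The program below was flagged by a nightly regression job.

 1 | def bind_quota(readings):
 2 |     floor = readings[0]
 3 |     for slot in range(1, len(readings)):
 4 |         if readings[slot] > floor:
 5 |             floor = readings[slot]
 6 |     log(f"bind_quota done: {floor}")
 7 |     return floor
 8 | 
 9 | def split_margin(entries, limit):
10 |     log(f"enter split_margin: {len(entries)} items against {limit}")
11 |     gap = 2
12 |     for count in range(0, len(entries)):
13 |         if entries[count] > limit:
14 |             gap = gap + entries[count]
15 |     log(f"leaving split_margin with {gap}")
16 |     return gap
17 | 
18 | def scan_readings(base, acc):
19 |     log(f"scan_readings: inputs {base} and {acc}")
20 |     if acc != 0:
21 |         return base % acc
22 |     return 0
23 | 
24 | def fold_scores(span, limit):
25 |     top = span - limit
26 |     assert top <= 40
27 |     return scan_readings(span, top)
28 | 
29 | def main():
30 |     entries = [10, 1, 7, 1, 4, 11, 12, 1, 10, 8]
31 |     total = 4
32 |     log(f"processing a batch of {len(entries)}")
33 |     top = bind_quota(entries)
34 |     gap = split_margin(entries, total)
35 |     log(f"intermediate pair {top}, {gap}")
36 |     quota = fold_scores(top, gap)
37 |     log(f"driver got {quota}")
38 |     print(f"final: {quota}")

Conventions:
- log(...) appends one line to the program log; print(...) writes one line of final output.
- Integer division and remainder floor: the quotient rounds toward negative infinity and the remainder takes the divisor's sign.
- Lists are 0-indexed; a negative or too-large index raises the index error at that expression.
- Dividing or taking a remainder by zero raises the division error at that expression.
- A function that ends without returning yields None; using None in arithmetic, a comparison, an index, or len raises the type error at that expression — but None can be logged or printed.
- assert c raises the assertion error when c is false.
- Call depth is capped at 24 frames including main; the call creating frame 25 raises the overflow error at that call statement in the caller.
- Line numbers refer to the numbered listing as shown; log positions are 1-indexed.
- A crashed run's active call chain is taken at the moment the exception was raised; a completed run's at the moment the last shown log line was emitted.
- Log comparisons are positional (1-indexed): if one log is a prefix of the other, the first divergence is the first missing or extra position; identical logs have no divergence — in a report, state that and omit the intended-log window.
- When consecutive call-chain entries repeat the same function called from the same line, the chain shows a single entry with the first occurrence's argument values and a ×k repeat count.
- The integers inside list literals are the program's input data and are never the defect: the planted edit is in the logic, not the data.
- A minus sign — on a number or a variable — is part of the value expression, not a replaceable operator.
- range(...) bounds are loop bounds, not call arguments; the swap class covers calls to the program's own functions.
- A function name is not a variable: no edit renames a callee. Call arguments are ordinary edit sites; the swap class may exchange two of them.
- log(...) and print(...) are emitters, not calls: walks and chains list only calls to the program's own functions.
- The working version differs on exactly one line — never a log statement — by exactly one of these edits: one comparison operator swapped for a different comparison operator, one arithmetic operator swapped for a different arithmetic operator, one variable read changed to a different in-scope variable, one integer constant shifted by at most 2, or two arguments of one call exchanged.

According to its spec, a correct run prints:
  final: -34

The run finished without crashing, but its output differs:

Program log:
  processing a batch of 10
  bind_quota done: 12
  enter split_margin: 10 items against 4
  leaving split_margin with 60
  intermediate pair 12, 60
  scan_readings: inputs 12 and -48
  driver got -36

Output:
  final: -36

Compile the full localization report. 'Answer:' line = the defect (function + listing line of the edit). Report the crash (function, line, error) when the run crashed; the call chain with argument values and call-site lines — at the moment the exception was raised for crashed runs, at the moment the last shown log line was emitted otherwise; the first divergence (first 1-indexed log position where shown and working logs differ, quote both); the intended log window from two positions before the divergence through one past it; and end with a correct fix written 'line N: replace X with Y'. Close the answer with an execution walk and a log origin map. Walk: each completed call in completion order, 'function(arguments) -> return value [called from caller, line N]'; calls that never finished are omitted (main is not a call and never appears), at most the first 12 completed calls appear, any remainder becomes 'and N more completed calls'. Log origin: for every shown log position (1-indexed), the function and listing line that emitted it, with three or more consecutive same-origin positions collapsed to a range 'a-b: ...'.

Answer: the defect is in split_margin at line 11.
Key fact: At log position 4 the runs split — shown 'leaving split_margin with 60', but the working version logs 'leaving split_margin with 58'.
Call chain: main.
First divergence: position 4 — shown 'leaving split_margin with 60', intended 'leaving split_margin with 58'.
Intended log window:
  2: bind_quota done: 12
  3: enter split_margin: 10 items against 4
  4: leaving split_margin with 58
  5: intermediate pair 12, 58
Execution walk:
  bind_quota([10, 1, 7, 1, 4, 11, 12, 1, 10, 8]) -> 12  [called from main, line 33]
  split_margin([10, 1, 7, 1, 4, 11, 12, 1, 10, 8], 4) -> 60  [called from main, line 34]
  scan_readings(12, -48) -> -36  [called from fold_scores, line 27]
  fold_scores(12, 60) -> -36  [called from main, line 36]
Log origin:
  1: logged in main at line 32
  2: logged in bind_quota at line 6
  3: logged in split_margin at line 10
  4: logged in split_margin at line 15
  5: logged in main at line 35
  6: logged in scan_readings at line 19
  7: logged in main at line 37
A correct fix: line 11: replace `2` with `0`.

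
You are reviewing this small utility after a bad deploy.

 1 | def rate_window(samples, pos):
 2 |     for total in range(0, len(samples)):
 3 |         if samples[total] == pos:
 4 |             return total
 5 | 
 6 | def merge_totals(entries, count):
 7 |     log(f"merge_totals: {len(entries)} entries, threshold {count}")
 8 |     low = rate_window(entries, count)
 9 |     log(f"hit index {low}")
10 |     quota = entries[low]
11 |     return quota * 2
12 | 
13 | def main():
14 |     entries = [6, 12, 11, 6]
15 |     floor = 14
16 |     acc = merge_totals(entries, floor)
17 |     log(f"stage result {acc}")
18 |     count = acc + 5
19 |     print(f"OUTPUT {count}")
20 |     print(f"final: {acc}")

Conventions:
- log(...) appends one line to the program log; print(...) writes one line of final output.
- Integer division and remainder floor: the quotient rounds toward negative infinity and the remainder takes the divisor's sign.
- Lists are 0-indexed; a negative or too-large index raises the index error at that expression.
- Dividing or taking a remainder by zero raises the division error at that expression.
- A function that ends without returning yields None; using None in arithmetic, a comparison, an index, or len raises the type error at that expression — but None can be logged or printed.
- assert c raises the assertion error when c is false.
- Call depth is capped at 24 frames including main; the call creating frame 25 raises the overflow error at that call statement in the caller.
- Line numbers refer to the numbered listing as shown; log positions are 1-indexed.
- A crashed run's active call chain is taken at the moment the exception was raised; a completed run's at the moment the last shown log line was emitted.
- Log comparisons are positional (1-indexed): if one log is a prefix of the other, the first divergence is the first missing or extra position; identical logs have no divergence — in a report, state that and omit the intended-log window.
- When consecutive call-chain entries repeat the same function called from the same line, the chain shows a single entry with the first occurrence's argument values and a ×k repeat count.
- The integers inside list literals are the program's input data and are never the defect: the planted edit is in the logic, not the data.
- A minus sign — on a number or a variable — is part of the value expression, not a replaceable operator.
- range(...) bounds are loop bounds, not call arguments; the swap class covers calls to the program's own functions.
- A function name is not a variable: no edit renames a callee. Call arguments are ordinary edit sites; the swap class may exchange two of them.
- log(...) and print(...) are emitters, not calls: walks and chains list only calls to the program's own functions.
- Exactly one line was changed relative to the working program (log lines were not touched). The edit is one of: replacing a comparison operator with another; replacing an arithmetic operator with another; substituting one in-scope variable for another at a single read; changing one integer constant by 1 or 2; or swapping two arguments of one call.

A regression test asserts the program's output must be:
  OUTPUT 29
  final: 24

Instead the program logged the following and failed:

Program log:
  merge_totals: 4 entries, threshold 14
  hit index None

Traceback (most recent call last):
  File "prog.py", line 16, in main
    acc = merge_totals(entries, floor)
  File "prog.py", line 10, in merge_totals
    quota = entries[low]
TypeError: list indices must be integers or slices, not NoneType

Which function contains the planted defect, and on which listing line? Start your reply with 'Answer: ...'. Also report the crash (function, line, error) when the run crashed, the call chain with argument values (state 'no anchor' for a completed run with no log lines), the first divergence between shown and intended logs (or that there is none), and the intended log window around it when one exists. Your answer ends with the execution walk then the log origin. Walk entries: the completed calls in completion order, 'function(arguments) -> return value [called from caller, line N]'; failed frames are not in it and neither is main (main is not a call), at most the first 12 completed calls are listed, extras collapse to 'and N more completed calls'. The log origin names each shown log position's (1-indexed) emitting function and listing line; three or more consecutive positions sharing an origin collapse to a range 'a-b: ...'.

Answer: the defect is in main at line 15.
Key observation: Everything matches until log position 1, which reads 'merge_totals: 4 entries, threshold 14' in place of 'merge_totals: 4 entries, threshold 12'.
Crash: merge_totals, line 10, TypeError.
Call chain: main -> merge_totals([6, 12, 11, 6], 14) (called at line 16).
First divergence: position 1 — shown 'merge_totals: 4 entries, threshold 14', intended 'merge_totals: 4 entries, threshold 12'.
Intended log window:
  1: merge_totals: 4 entries, threshold 12
  2: hit index 1
Execution walk:
  rate_window([6, 12, 11, 6], 14) -> None  [called from merge_totals, line 8]
Log origins:
  1: logged in merge_totals at line 7
  2: logged in merge_totals at line 9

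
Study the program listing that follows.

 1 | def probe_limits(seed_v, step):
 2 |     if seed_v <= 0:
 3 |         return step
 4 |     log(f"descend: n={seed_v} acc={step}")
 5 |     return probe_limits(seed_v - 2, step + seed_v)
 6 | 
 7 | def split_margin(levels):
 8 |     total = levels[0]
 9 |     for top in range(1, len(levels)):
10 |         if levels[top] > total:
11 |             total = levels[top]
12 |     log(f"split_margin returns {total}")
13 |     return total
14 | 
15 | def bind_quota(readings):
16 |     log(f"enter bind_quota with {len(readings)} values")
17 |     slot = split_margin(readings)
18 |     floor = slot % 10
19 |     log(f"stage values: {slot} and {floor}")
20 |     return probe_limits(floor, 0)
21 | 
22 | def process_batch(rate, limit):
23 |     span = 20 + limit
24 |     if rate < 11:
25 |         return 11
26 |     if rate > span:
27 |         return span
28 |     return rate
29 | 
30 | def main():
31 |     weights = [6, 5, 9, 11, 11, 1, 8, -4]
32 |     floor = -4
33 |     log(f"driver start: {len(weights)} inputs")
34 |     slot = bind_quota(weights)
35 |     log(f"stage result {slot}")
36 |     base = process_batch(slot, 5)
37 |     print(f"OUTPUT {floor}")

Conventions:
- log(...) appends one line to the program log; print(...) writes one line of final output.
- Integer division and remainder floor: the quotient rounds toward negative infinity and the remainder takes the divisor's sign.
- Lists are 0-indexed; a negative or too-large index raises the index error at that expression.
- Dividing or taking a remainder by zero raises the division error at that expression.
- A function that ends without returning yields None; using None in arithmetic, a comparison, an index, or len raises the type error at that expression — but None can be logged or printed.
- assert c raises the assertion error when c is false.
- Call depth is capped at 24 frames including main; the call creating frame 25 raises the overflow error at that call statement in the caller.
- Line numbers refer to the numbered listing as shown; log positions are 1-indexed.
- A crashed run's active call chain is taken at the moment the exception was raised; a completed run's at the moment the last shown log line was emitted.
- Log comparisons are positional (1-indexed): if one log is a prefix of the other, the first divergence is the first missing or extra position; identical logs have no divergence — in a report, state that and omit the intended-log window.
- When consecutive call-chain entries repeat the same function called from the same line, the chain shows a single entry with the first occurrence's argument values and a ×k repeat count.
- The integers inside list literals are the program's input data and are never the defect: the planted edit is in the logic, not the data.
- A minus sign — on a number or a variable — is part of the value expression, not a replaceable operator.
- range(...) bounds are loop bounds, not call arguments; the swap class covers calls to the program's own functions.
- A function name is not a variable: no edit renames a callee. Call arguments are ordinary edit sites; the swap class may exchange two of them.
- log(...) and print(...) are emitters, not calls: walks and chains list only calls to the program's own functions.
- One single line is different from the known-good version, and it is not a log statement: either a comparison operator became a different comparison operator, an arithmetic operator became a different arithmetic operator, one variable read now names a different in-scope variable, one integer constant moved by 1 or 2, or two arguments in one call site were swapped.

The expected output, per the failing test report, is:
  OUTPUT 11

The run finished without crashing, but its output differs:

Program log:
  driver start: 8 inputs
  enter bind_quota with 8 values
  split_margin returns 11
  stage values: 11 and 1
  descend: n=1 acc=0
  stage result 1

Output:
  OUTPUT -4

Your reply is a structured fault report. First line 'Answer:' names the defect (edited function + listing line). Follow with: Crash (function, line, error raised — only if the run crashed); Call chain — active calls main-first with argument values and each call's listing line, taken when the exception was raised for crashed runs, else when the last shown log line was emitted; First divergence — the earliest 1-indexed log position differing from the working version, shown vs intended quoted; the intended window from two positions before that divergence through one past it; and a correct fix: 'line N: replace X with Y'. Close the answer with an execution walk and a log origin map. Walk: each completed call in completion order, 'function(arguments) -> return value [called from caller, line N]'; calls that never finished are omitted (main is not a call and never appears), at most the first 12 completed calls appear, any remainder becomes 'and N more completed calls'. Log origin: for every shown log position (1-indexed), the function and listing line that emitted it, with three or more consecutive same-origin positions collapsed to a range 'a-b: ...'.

Answer: the defect is in main at line 37.
Key observation: Every logged value matches the working version; the printed result is what differs.
Call chain: main.
First divergence: none; the two logs match at every position.
Execution walk:
  split_margin([6, 5, 9, 11, 11, 1, 8, -4]) -> 11  [called from bind_quota, line 17]
  probe_limits(-1, 1) -> 1  [called from probe_limits, line 5]
  probe_limits(1, 0) -> 1  [called from bind_quota, line 20]
  bind_quota([6, 5, 9, 11, 11, 1, 8, -4]) -> 1  [called from main, line 34]
  process_batch(1, 5) -> 11  [called from main, line 36]
Log origins:
  1: emitted by main (line 33)
  2: emitted by bind_quota (line 16)
  3: emitted by split_margin (line 12)
  4: emitted by bind_quota (line 19)
  5: emitted by probe_limits (line 4)
  6: emitted by main (line 35)
A correct fix: line 37: replace `floor` with `base`.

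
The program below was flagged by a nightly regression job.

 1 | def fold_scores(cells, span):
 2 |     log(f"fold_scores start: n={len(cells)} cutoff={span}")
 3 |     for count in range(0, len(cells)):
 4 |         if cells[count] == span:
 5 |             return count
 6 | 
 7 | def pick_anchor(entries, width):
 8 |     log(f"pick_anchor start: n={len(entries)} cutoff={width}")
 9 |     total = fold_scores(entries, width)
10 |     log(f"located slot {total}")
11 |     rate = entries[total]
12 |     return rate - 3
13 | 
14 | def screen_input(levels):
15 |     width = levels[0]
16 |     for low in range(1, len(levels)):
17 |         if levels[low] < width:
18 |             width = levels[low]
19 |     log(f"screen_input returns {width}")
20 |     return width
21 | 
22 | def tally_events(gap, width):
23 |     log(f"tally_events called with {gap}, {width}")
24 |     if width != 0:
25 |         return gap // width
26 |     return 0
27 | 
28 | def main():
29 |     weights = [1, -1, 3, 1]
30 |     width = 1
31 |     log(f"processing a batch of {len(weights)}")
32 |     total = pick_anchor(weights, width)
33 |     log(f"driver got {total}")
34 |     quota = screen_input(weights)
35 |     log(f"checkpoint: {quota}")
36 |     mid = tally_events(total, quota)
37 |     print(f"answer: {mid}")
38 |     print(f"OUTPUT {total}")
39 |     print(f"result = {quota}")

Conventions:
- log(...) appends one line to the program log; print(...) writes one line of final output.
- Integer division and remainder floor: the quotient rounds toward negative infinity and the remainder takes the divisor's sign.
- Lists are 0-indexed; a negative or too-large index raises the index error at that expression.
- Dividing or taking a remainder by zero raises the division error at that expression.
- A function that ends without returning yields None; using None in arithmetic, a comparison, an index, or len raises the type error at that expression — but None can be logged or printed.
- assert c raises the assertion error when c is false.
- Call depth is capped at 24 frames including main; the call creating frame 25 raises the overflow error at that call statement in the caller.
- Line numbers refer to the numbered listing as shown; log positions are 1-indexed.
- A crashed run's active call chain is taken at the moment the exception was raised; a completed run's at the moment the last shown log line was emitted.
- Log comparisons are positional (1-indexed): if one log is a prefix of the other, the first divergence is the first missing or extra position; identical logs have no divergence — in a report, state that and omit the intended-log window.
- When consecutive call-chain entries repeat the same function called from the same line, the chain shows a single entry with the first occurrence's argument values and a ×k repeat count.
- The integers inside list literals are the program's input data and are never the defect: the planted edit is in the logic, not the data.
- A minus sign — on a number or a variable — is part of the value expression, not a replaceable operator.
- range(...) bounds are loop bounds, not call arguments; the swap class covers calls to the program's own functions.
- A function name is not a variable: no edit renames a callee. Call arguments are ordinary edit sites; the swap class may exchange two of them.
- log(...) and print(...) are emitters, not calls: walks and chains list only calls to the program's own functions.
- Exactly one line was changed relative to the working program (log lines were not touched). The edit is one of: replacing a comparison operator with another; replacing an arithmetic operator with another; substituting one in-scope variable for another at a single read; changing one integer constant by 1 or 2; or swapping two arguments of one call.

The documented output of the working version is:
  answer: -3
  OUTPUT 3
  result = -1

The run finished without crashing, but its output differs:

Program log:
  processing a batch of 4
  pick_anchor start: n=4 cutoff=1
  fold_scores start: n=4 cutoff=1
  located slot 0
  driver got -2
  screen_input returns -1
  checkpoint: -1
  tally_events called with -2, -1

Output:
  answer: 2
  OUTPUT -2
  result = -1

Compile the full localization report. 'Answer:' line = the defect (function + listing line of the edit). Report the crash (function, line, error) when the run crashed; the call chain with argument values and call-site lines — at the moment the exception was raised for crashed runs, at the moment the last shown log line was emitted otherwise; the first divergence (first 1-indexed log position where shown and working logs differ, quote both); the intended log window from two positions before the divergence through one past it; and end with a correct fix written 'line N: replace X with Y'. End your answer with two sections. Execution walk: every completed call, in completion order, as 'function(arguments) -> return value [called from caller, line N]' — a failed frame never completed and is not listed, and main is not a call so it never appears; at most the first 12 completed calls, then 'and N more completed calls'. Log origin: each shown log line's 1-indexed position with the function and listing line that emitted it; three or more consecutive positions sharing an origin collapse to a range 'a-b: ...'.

Answer: the defect is in pick_anchor at line 12.
Key observation: The earliest visible damage is log position 5 — 'driver got -2' rather than the intended 'driver got 3'.
Call chain: main -> tally_events(-2, -1) (called at line 36).
First divergence: position 5 — shown 'driver got -2', intended 'driver got 3'.
Intended log window:
  3: fold_scores start: n=4 cutoff=1
  4: located slot 0
  5: driver got 3
  6: screen_input returns -1
Execution walk:
  fold_scores([1, -1, 3, 1], 1) -> 0  [called from pick_anchor, line 9]
  pick_anchor([1, -1, 3, 1], 1) -> -2  [called from main, line 32]
  screen_input([1, -1, 3, 1]) -> -1  [called from main, line 34]
  tally_events(-2, -1) -> 2  [called from main, line 36]
Origin of each log line:
  1: logged in main at line 31
  2: logged in pick_anchor at line 8
  3: logged in fold_scores at line 2
  4: logged in pick_anchor at line 10
  5: logged in main at line 33
  6: logged in screen_input at line 19
  7: logged in main at line 35
  8: logged in tally_events at line 23
A correct fix: line 12: replace `-` with `*`.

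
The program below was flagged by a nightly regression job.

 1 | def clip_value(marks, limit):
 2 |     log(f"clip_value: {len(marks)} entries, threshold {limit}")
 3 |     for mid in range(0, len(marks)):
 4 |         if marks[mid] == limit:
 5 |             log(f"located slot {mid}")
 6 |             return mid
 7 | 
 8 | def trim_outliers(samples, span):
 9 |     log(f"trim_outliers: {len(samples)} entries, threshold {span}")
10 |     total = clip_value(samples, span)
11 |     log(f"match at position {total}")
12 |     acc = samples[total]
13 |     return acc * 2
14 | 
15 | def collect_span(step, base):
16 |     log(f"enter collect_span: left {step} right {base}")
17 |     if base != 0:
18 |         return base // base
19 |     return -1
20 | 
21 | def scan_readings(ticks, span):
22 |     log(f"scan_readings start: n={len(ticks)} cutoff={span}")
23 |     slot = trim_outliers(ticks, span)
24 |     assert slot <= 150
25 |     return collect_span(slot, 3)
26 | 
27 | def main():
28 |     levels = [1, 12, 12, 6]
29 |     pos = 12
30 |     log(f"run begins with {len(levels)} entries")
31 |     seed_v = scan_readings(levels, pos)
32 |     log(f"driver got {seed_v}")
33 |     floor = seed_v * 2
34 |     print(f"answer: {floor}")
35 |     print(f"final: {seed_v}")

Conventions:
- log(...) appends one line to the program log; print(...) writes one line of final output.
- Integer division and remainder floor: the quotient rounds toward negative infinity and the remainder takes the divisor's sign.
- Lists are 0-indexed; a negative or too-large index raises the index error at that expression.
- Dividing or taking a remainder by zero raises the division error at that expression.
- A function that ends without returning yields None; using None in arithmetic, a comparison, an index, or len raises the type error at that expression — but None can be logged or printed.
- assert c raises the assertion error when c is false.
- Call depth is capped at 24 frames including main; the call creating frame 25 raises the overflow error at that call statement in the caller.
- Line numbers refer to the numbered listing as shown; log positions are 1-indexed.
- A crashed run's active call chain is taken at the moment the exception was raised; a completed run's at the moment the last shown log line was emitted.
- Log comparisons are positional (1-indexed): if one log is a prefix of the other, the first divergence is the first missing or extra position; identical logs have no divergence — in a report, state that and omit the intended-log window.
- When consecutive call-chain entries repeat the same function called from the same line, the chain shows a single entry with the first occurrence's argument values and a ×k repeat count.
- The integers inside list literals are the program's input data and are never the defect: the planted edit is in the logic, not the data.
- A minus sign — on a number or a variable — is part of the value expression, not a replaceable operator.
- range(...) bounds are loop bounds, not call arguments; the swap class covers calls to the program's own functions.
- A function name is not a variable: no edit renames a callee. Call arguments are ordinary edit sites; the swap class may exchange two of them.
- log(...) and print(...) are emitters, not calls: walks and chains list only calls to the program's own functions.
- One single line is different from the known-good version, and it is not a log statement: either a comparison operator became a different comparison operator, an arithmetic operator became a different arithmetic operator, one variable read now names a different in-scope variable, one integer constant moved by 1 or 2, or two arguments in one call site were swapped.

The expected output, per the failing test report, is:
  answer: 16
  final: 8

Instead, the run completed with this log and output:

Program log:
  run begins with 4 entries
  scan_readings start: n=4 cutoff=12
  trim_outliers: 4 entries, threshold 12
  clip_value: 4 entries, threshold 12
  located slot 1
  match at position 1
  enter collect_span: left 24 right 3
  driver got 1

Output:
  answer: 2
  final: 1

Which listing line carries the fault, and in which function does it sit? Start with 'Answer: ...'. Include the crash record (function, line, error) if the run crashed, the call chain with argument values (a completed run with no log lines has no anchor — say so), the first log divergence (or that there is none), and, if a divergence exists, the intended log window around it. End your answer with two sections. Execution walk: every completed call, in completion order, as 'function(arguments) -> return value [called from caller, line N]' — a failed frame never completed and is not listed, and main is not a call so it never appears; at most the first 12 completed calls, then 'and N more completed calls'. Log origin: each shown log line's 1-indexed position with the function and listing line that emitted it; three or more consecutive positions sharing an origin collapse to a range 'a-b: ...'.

Answer: the defect is in collect_span at line 18.
Core observation: The earliest visible damage is log position 8 — 'driver got 1' rather than the intended 'driver got 8'.
Call chain: main.
First divergence: position 8 — shown 'driver got 1', intended 'driver got 8'.
Intended log window:
  6: match at position 1
  7: enter collect_span: left 24 right 3
  8: driver got 8
Execution walk:
  clip_value([1, 12, 12, 6], 12) -> 1  [called from trim_outliers, line 10]
  trim_outliers([1, 12, 12, 6], 12) -> 24  [called from scan_readings, line 23]
  collect_span(24, 3) -> 1  [called from scan_readings, line 25]
  scan_readings([1, 12, 12, 6], 12) -> 1  [called from main, line 31]
Log origin:
  1: emitted by main (line 30)
  2: emitted by scan_readings (line 22)
  3: emitted by trim_outliers (line 9)
  4: emitted by clip_value (line 2)
  5: emitted by clip_value (line 5)
  6: emitted by trim_outliers (line 11)
  7: emitted by collect_span (line 16)
  8: emitted by main (line 32)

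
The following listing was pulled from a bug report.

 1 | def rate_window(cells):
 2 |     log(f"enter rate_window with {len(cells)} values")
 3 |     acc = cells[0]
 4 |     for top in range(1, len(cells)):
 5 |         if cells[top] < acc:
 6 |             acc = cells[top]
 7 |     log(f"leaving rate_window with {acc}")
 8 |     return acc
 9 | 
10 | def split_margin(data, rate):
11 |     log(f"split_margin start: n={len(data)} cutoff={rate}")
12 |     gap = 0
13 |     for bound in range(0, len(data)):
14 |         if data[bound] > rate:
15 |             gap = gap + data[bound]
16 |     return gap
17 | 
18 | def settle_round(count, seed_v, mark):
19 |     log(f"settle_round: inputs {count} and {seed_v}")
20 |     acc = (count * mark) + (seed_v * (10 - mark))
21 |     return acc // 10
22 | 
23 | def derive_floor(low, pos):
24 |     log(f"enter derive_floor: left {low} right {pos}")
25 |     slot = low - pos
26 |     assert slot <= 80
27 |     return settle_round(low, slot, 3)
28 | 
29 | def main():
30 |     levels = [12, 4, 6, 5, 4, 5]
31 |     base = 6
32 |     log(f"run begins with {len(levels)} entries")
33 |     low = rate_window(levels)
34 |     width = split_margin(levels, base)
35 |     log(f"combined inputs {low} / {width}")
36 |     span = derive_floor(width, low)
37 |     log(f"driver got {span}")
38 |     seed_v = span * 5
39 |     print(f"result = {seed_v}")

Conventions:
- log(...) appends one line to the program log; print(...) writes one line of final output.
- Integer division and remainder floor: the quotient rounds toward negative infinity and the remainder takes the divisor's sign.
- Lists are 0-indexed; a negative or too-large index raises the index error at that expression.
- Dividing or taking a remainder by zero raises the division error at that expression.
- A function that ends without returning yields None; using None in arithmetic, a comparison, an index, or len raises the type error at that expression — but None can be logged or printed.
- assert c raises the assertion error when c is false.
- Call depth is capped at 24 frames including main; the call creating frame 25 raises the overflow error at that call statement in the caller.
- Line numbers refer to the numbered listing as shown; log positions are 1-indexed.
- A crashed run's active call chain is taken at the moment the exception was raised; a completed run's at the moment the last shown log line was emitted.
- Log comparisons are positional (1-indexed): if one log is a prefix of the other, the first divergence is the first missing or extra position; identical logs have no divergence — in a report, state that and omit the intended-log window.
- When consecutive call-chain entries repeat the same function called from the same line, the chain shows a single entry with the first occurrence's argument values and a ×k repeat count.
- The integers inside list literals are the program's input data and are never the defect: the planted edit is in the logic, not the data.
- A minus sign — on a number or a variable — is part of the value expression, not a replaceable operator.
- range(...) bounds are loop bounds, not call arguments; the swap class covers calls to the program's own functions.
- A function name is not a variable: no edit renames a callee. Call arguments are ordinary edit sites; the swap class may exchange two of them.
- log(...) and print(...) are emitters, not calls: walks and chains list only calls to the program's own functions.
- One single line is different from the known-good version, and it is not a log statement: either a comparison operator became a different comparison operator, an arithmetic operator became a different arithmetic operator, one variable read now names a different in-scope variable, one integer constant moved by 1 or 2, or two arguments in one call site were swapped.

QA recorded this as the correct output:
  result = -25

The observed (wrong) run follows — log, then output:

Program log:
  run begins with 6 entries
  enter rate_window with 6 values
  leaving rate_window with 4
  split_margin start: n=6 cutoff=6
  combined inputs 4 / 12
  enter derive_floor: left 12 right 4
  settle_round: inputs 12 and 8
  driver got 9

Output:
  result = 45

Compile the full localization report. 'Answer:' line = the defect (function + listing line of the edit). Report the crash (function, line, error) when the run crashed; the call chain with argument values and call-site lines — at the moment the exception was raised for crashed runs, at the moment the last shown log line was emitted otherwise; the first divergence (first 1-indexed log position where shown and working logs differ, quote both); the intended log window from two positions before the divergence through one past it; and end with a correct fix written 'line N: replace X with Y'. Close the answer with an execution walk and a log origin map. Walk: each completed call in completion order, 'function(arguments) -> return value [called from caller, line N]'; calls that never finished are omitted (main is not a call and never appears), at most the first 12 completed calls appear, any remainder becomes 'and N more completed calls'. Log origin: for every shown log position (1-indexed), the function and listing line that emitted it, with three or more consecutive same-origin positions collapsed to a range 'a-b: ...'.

Answer: the defect is in main at line 36.
Core observation: At log position 6 the runs split — shown 'enter derive_floor: left 12 right 4', but the working version logs 'enter derive_floor: left 4 right 12'.
Call chain: main.
First divergence: position 6 — the shown line 'enter derive_floor: left 12 right 4' should read 'enter derive_floor: left 4 right 12'.
Intended log window:
  4: split_margin start: n=6 cutoff=6
  5: combined inputs 4 / 12
  6: enter derive_floor: left 4 right 12
  7: settle_round: inputs 4 and -8
Execution walk:
  rate_window([12, 4, 6, 5, 4, 5]) -> 4  [called from main, line 33]
  split_margin([12, 4, 6, 5, 4, 5], 6) -> 12  [called from main, line 34]
  settle_round(12, 8, 3) -> 9  [called from derive_floor, line 27]
  derive_floor(12, 4) -> 9  [called from main, line 36]
Origin of each log line:
  1: logged in main at line 32
  2: logged in rate_window at line 2
  3: logged in rate_window at line 7
  4: logged in split_margin at line 11
  5: logged in main at line 35
  6: logged in derive_floor at line 24
  7: logged in settle_round at line 19
  8: logged in main at line 37
A correct fix: line 36: replace `derive_floor(width, low)` with `derive_floor(low, width)`.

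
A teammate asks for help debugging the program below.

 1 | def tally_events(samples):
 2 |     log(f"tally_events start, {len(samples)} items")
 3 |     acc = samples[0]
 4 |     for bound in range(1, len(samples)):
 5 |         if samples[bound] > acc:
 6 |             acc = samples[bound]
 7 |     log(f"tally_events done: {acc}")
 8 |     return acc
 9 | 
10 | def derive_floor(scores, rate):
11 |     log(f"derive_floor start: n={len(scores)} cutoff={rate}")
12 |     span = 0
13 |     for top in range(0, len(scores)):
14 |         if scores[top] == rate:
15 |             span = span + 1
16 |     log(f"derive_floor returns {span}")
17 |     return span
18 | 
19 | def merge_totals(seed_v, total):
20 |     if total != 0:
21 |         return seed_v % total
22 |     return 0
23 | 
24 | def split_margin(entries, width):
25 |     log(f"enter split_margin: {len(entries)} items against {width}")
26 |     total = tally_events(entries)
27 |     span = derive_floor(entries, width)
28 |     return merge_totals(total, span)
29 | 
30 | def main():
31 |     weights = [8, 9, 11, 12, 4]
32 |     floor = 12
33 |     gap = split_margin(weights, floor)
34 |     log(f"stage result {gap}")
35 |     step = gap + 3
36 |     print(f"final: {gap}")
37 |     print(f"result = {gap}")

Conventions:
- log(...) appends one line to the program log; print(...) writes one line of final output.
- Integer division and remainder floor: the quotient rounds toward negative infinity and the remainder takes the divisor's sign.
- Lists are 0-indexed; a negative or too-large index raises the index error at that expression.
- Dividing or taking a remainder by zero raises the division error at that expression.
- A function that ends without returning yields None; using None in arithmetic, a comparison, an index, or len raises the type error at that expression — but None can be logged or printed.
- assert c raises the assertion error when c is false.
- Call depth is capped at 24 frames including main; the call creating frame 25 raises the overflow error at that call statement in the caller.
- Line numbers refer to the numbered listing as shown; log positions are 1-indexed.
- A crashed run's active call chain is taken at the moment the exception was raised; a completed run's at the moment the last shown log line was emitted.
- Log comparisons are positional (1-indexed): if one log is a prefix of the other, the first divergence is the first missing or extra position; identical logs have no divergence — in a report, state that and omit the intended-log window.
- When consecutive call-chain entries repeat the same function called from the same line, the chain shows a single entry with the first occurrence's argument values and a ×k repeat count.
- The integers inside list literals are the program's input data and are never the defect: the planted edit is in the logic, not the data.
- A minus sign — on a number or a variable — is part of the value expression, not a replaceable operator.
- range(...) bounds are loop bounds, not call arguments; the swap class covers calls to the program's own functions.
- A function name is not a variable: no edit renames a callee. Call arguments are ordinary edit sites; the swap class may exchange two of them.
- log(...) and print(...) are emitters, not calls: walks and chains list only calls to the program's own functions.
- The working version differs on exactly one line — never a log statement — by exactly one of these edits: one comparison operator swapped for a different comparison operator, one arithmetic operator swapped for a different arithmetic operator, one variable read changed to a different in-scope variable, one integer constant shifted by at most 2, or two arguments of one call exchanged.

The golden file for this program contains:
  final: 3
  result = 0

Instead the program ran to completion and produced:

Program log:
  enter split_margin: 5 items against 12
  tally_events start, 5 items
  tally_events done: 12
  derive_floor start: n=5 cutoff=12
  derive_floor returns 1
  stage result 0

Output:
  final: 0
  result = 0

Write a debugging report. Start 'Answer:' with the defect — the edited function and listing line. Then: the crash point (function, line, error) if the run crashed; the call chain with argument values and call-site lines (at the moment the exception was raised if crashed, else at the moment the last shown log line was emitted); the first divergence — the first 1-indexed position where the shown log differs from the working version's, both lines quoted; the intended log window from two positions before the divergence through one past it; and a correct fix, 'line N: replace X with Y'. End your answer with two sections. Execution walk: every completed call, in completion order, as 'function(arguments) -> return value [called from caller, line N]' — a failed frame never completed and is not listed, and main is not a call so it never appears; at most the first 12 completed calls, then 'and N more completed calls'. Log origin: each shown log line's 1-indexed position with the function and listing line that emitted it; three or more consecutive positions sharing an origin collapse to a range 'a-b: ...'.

Answer: the defect is in main at line 36.
Key observation: Every logged value matches the working version; the printed result is what differs.
Call chain: main.
First divergence: there is none — every log position agrees.
Execution walk:
  tally_events([8, 9, 11, 12, 4]) -> 12  [called from split_margin, line 26]
  derive_floor([8, 9, 11, 12, 4], 12) -> 1  [called from split_margin, line 27]
  merge_totals(12, 1) -> 0  [called from split_margin, line 28]
  split_margin([8, 9, 11, 12, 4], 12) -> 0  [called from main, line 33]
Log origins:
  1: logged in split_margin at line 25
  2: logged in tally_events at line 2
  3: logged in tally_events at line 7
  4: logged in derive_floor at line 11
  5: logged in derive_floor at line 16
  6: logged in main at line 34
A correct fix: line 36: replace `gap` with `step`.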